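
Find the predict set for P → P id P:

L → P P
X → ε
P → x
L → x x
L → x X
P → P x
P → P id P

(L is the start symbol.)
{ 'x' }

PREDICT(P → P id P) = (FIRST(RHS) \ {ε}) ∪ (FOLLOW(P) if ε ∈ FIRST(RHS), i.e. RHS ⇒* ε)
FIRST(P) = { 'x' }
FIRST(P id P) = { 'x' }
ε ∉ FIRST(P id P), so FOLLOW(P) is not added.
PREDICT(P → P id P) = { 'x' }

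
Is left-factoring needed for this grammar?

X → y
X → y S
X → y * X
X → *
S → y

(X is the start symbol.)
Left-factoring is needed when two productions for the same non-terminal
share a common prefix on the right-hand side.

Productions for X:
  X → y
  X → y S
  X → y * X
  X → *

Found common prefix 'y' in productions for X

Answer: Yes, X has productions with common prefix 'y'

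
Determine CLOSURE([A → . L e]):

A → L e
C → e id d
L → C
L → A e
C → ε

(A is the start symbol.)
{ [A → . L e], [C → . e id d], [C → .], [L → . A e], [L → . C] }

To compute CLOSURE, for each item [A → α.Bβ] where B is a non-terminal, add [B → .γ] for all productions B → γ; repeat for the newly added items until nothing changes.

Start with: [A → . L e]
  [A → . L e] has the dot before L: add [L → . C], [L → . A e]
  [L → . C] has the dot before C: add [C → . e id d], [C → .]
  [L → . A e] has the dot before A: all A-items already present
No further items can be added.

CLOSURE = { [A → . L e], [C → . e id d], [C → .], [L → . A e], [L → . C] }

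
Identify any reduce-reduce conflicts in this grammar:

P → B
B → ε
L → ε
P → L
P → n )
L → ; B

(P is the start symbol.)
Yes — I0: [B → .] vs [L → .]

Augment with P' → P and build the canonical LR(0) collection (I0 = CLOSURE({[P' → . P]}), then GOTO on every symbol after a dot until no new states appear). It has 8 states:
  I0: { [B → .], [L → . ; B], [L → .], [P → . B], [P → . L], [P → . n )], [P' → . P] }  — shift, 2 reduces
  I1: { [B → .], [L → ; . B] }  — reduce
  I2: { [P → B .] }  — reduce
  I3: { [P → L .] }  — reduce
  I4: { [P' → P .] }  — accept
  I5: { [P → n . )] }  — shift
  I6: { [P → n ) .] }  — reduce
  I7: { [L → ; B .] }  — reduce

I0 contains complete items [B → .], [L → .] — reduce-reduce conflict.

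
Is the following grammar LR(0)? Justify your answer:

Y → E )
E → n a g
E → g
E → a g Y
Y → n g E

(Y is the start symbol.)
Yes, the grammar is LR(0)

A grammar is LR(0) if no state in the canonical LR(0) collection has:
  - both a shift item (dot before a terminal) and a complete item (shift-reduce conflict), or
  - two or more complete items (reduce-reduce conflict; the accept item [Y' → Y .] counts as a complete item here).

Augment with Y' → Y and build the canonical LR(0) collection (I0 = CLOSURE({[Y' → . Y]}), then GOTO on every symbol after a dot until no new states appear). It has 14 states:
  I0: { [E → . a g Y], [E → . g], [E → . n a g], [Y → . E )], [Y → . n g E], [Y' → . Y] }  — shift
  I1: { [Y → E . )] }  — shift
  I2: { [Y' → Y .] }  — accept
  I3: { [E → a . g Y] }  — shift
  I4: { [E → g .] }  — reduce
  I5: { [E → n . a g], [Y → n . g E] }  — shift
  I6: { [E → n a . g] }  — shift
  I7: { [E → . a g Y], [E → . g], [E → . n a g], [Y → n g . E] }  — shift
  I8: { [Y → n g E .] }  — reduce
  I9: { [E → n . a g] }  — shift
  I10: { [E → n a g .] }  — reduce
  I11: { [E → . a g Y], [E → . g], [E → . n a g], [E → a g . Y], [Y → . E )], [Y → . n g E] }  — shift
  I12: { [E → a g Y .] }  — reduce
  I13: { [Y → E ) .] }  — reduce

Every state is either a pure shift/goto state or contains exactly one complete item and nothing to shift — no conflicts. The grammar is LR(0).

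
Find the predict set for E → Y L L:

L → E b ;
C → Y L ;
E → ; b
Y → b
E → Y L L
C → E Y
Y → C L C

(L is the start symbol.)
{ ';', 'b' }

PREDICT(E → Y L L) = (FIRST(RHS) \ {ε}) ∪ (FOLLOW(E) if ε ∈ FIRST(RHS), i.e. RHS ⇒* ε)
FIRST(Y) = { ';', 'b' }
FIRST(Y L L) = { ';', 'b' }
ε ∉ FIRST(Y L L), so FOLLOW(E) is not added.
PREDICT(E → Y L L) = { ';', 'b' }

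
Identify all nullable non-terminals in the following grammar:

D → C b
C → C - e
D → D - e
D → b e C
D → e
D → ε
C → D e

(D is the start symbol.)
A non-terminal is nullable if it can derive ε (the empty string): either it has an ε-production, or it has a production whose right-hand side consists entirely of nullable non-terminals.

ε-productions: D → ε
So D is immediately nullable.
No further non-terminal can be added: every production for the remaining non-terminals contains a terminal or a non-nullable non-terminal.
Nullable = { 'D' }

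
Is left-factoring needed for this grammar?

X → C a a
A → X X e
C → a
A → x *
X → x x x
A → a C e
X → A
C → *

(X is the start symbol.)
Left-factoring is needed when two productions for the same non-terminal
share a common prefix on the right-hand side.

Productions for X:
  X → C a a
  X → x x x
  X → A
Productions for A:
  A → X X e
  A → x *
  A → a C e
Productions for C:
  C → a
  C → *

No common prefixes found.

Answer: No, left-factoring is not needed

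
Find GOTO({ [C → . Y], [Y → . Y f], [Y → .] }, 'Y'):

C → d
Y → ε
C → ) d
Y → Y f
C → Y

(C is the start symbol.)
{ [C → Y .], [Y → Y . f] }

GOTO(I, 'Y') = CLOSURE({ [A → αX.β] : [A → α.Xβ] ∈ I, X = 'Y' })

Items with dot before 'Y', with the dot advanced:
  [C → . Y] → [C → Y .]
  [Y → . Y f] → [Y → Y . f]
Closure adds nothing (no advanced item has the dot before a non-terminal).

GOTO = { [C → Y .], [Y → Y . f] }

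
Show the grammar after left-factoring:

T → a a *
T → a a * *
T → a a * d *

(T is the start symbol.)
Left-factoring transforms A → αβ₁ | αβ₂ into A → αA' and A' → β₁ | β₂
(α is the longest common prefix among the alternatives). Repeat until
no nonterminal has two alternatives with a common prefix.

Round 1: T has alternatives sharing prefix 'a a *'. Introduce T': T → a a * T'
  Add: T' → ε
  Add: T' → *
  Add: T' → d *

No remaining common prefixes — done.

Resulting grammar:
T → a a * T'
T' → ε
T' → *
T' → d *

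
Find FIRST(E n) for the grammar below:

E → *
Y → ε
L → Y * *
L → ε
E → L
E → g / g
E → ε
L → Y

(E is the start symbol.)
{ '*', 'g', 'n' }

FIRST sets of the non-terminals involved (from the grammar, by fixed-point iteration):
  FIRST(E) = { '*', 'g', ε }

To compute FIRST(E n), process the symbols left to right:
Symbol E is a non-terminal. Add FIRST(E) \ {ε} = { '*', 'g' }
E is nullable (ε ∈ FIRST(E)), continue to the next symbol.
Symbol n is a terminal. Add 'n' and stop.
FIRST(E n) = { '*', 'g', 'n' }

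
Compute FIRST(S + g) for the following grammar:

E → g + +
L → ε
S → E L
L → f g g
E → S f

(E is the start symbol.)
FIRST sets of the non-terminals involved (from the grammar, by fixed-point iteration):
  FIRST(S) = { 'g' }

To compute FIRST(S + g), process the symbols left to right:
Symbol S is a non-terminal. Add FIRST(S) \ {ε} = { 'g' }
S is not nullable (ε ∉ FIRST(S)), so stop here.
FIRST(S + g) = { 'g' }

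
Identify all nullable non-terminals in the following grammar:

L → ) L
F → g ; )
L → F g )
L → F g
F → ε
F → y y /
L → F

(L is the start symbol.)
{ 'F', 'L' }

ε-productions: F → ε
So F is immediately nullable.
L → F: every symbol on the right is nullable, so L is nullable too.
Every non-terminal is now nullable.
Nullable = { 'F', 'L' }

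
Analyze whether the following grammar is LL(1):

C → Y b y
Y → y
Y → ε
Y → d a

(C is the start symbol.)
Yes, the grammar is LL(1).

Relevant sets:
  FOLLOW(Y) = { 'b' }

For Y:
  PREDICT(Y → y) = { 'y' }
  PREDICT(Y → ε) = { 'b' }
  PREDICT(Y → d a) = { 'd' }
C has a single production, so nothing to check there.

All predict sets are disjoint. The grammar IS LL(1).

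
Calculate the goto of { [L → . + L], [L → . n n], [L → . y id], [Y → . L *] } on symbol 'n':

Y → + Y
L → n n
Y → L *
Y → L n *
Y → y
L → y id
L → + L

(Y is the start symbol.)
{ [L → n . n] }

GOTO(I, 'n') = CLOSURE({ [A → αX.β] : [A → α.Xβ] ∈ I, X = 'n' })

Items with dot before 'n', with the dot advanced:
  [L → . n n] → [L → n . n]
Closure adds nothing (no advanced item has the dot before a non-terminal).

GOTO = { [L → n . n] }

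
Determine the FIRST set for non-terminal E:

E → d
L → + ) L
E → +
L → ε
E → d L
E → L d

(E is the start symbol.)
{ '+', 'd' }

FIRST sets of the other non-terminals involved (by the same procedure, iterated to a fixed point):
  FIRST(L) = { '+', ε }

From E → d:
  - d is a terminal: add 'd' and stop
From E → +:
  - '+' is a terminal: add '+' and stop
From E → d L:
  - d is a terminal: add 'd' and stop
From E → L d:
  - L is a non-terminal: add FIRST(L) \ {ε} = { '+' }
    L is nullable, so continue to the next symbol
  - d is a terminal: add 'd' and stop

Collecting: FIRST(E) = { '+', 'd' }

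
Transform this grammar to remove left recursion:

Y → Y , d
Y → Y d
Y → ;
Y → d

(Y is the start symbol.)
Y is directly left-recursive. The standard transformation for
  A → A α₁ | ... | A α_m | β₁ | ... | β_n
is
  A  → β₁ A' | ... | β_n A'
  A' → α₁ A' | ... | α_m A' | ε

Y → ; becomes Y → ; Y'
Y → d becomes Y → d Y'
Y → Y , d becomes Y' → , d Y'
Y → Y d becomes Y' → d Y'
Add Y' → ε

Resulting grammar:
Y → ; Y'
Y → d Y'
Y' → , d Y'
Y' → d Y'
Y' → ε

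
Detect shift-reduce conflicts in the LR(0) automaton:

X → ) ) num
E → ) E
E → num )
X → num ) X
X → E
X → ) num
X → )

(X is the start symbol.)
Augment with X' → X and build the canonical LR(0) collection (I0 = CLOSURE({[X' → . X]}), then GOTO on every symbol after a dot until no new states appear). It has 14 states:
  I0: { [E → . ) E], [E → . num )], [X → . ) ) num], [X → . ) num], [X → . )], [X → . E], [X → . num ) X], [X' → . X] }  — shift
  I1: { [E → ) . E], [E → . ) E], [E → . num )], [X → ) . ) num], [X → ) . num], [X → ) .] }  — shift, reduce
  I2: { [X → E .] }  — reduce
  I3: { [X' → X .] }  — accept
  I4: { [E → num . )], [X → num . ) X] }  — shift
  I5: { [E → . ) E], [E → . num )], [E → num ) .], [X → . ) ) num], [X → . ) num], [X → . )], [X → . E], [X → . num ) X], [X → num ) . X] }  — shift, reduce
  I6: { [X → num ) X .] }  — reduce
  I7: { [E → ) . E], [E → . ) E], [E → . num )], [X → ) ) . num] }  — shift
  I8: { [E → ) E .] }  — reduce
  I9: { [E → num . )], [X → ) num .] }  — shift, reduce
  I10: { [E → num ) .] }  — reduce
  I11: { [E → ) . E], [E → . ) E], [E → . num )] }  — shift
  I12: { [E → num . )], [X → ) ) num .] }  — shift, reduce
  I13: { [E → num . )] }  — shift

I1 contains reduce item [X → ) .] and shift items [E → . ) E], [E → . num )], [X → ) . ) num], [X → ) . num] — shift-reduce conflict.
I5 contains reduce item [E → num ) .] and shift items [E → . ) E], [E → . num )], [X → . )], [X → . ) ) num], [X → . ) num], [X → . num ) X] — shift-reduce conflict.
I9 contains reduce item [X → ) num .] and shift item [E → num . )] — shift-reduce conflict.
I12 contains reduce item [X → ) ) num .] and shift item [E → num . )] — shift-reduce conflict.

Answer: Yes — I1: [X → ) .] vs [E → . ) E]; I5: [E → num ) .] vs [E → . ) E]; I9: [X → ) num .] vs [E → num . )]; I12: [X → ) ) num .] vs [E → num . )]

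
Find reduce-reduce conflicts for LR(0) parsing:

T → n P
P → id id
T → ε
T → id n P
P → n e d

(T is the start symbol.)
A reduce-reduce conflict occurs when an LR(0) state has two complete items [A → α .] and [B → β .] — both call for a reduction, and with no lookahead the parser cannot choose between them.

Augment with T' → T and build the canonical LR(0) collection (I0 = CLOSURE({[T' → . T]}), then GOTO on every symbol after a dot until no new states appear). It has 12 states:
  I0: { [T → . id n P], [T → . n P], [T → .], [T' → . T] }  — shift, reduce
  I1: { [T' → T .] }  — accept
  I2: { [T → id . n P] }  — shift
  I3: { [P → . id id], [P → . n e d], [T → n . P] }  — shift
  I4: { [T → n P .] }  — reduce
  I5: { [P → id . id] }  — shift
  I6: { [P → n . e d] }  — shift
  I7: { [P → n e . d] }  — shift
  I8: { [P → n e d .] }  — reduce
  I9: { [P → id id .] }  — reduce
  I10: { [P → . id id], [P → . n e d], [T → id n . P] }  — shift
  I11: { [T → id n P .] }  — reduce

No state contains more than one complete item.

Answer: No reduce-reduce conflicts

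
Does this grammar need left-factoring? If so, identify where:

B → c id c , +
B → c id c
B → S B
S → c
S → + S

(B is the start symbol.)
Left-factoring is needed when two productions for the same non-terminal
share a common prefix on the right-hand side.

Productions for B:
  B → c id c , +
  B → c id c
  B → S B
Productions for S:
  S → c
  S → + S

Found common prefix 'c id c' in productions for B

Answer: Yes, B has productions with common prefix 'c id c'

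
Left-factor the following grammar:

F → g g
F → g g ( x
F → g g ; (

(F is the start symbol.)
Left-factoring transforms A → αβ₁ | αβ₂ into A → αA' and A' → β₁ | β₂
(α is the longest common prefix among the alternatives). Repeat until
no nonterminal has two alternatives with a common prefix.

Round 1: F has alternatives sharing prefix 'g g'. Introduce F': F → g g F'
  Add: F' → ε
  Add: F' → ( x
  Add: F' → ; (

No remaining common prefixes — done.

Resulting grammar:
F → g g F'
F' → ε
F' → ( x
F' → ; (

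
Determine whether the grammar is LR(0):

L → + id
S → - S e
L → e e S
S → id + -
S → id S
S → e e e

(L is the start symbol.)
Yes, the grammar is LR(0)

Augment with L' → L and build the canonical LR(0) collection (I0 = CLOSURE({[L' → . L]}), then GOTO on every symbol after a dot until no new states appear). It has 17 states:
  I0: { [L → . + id], [L → . e e S], [L' → . L] }  — shift
  I1: { [L → + . id] }  — shift
  I2: { [L' → L .] }  — accept
  I3: { [L → e . e S] }  — shift
  I4: { [L → e e . S], [S → . - S e], [S → . e e e], [S → . id + -], [S → . id S] }  — shift
  I5: { [S → - . S e], [S → . - S e], [S → . e e e], [S → . id + -], [S → . id S] }  — shift
  I6: { [L → e e S .] }  — reduce
  I7: { [S → e . e e] }  — shift
  I8: { [S → . - S e], [S → . e e e], [S → . id + -], [S → . id S], [S → id . + -], [S → id . S] }  — shift
  I9: { [S → id + . -] }  — shift
  I10: { [S → id S .] }  — reduce
  I11: { [S → id + - .] }  — reduce
  I12: { [S → e e . e] }  — shift
  I13: { [S → e e e .] }  — reduce
  I14: { [S → - S . e] }  — shift
  I15: { [S → - S e .] }  — reduce
  I16: { [L → + id .] }  — reduce

Every state is either a pure shift/goto state or contains exactly one complete item and nothing to shift — no conflicts. The grammar is LR(0).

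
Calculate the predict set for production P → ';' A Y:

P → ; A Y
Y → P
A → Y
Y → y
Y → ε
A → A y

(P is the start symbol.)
PREDICT(P → ';' A Y) = (FIRST(RHS) \ {ε}) ∪ (FOLLOW(P) if ε ∈ FIRST(RHS), i.e. RHS ⇒* ε)
FIRST(';' A Y) = { ';' }
ε ∉ FIRST(';' A Y), so FOLLOW(P) is not added.
PREDICT(P → ';' A Y) = { ';' }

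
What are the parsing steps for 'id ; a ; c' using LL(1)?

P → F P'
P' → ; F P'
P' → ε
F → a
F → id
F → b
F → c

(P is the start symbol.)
Stack is shown with the top on the left.

Stack     Input         Action
------------------------------
P $       id ; a ; c $  output P → F P'
F P' $    id ; a ; c $  output F → id
id P' $   id ; a ; c $  match 'id'
P' $      ; a ; c $     output P' → ; F P'
; F P' $  ; a ; c $     match ';'
F P' $    a ; c $       output F → a
a P' $    a ; c $       match 'a'
P' $      ; c $         output P' → ; F P'
; F P' $  ; c $         match ';'
F P' $    c $           output F → c
c P' $    c $           match 'c'
P' $      $             output P' → ε
$         $             accept

The string is accepted.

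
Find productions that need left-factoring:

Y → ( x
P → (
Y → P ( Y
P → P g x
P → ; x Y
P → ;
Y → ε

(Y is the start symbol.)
Yes, P has productions with common prefix ';'

Left-factoring is needed when two productions for the same non-terminal
share a common prefix on the right-hand side.

Productions for Y:
  Y → ( x
  Y → P ( Y
  Y → ε
Productions for P:
  P → (
  P → P g x
  P → ; x Y
  P → ;

Found common prefix ';' in productions for P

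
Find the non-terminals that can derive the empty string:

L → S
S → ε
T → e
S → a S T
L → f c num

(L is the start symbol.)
{ 'L', 'S' }

A non-terminal is nullable if it can derive ε (the empty string): either it has an ε-production, or it has a production whose right-hand side consists entirely of nullable non-terminals.

ε-productions: S → ε
So S is immediately nullable.
L → S: every symbol on the right is nullable, so L is nullable too.
No further non-terminal can be added: every production for the remaining non-terminals contains a terminal or a non-nullable non-terminal.
Nullable = { 'L', 'S' }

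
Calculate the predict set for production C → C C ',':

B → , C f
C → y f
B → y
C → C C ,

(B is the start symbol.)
{ 'y' }

PREDICT(C → C C ',') = (FIRST(RHS) \ {ε}) ∪ (FOLLOW(C) if ε ∈ FIRST(RHS), i.e. RHS ⇒* ε)
FIRST(C) = { 'y' }
FIRST(C C ',') = { 'y' }
ε ∉ FIRST(C C ','), so FOLLOW(C) is not added.
PREDICT(C → C C ',') = { 'y' }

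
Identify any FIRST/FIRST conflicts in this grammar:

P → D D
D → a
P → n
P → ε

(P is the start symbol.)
A FIRST/FIRST conflict occurs when two productions N → α and N → β for the same non-terminal have FIRST(α) ∩ FIRST(β) ≠ ∅ (with ε ∈ FIRST of a nullable right-hand side, so two nullable alternatives also conflict).

FIRST sets of the non-terminals at (or reachable through a nullable prefix from) the front of some alternative:
  FIRST(D) = { 'a' }

Productions for P:
  P → D D: FIRST = { 'a' }
  P → n: FIRST = { 'n' }
  P → ε: FIRST = { ε }
D has only one production, so no FIRST/FIRST conflict is possible there.

All alternatives of each non-terminal have pairwise disjoint FIRST sets.

Answer: No FIRST/FIRST conflicts.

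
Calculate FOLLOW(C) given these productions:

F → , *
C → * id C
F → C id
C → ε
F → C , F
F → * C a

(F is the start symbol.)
To compute FOLLOW(C), find every occurrence of C on a right-hand side N → α C β: add FIRST(β) \ {ε}, and if β is empty or nullable also add FOLLOW(N). Iterate to a fixed point.

In C → * id C: C is at the end; this adds FOLLOW(C) to itself — nothing new
In F → C id: C is followed by id, add FIRST(id) \ {ε} = { 'id' }
In F → C , F: C is followed by ',' F, add FIRST(',' F) \ {ε} = { ',' }
In F → * C a: C is followed by a, add FIRST(a) \ {ε} = { 'a' }

Taking the union: FOLLOW(C) = { ',', 'a', 'id' }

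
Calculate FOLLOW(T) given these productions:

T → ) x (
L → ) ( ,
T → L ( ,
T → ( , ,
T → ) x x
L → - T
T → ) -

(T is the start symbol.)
T is the start symbol, so $ ∈ FOLLOW(T).
In L → - T: T is at the end, add FOLLOW(L)

The FOLLOW sets referred to above (computed the same way, to a fixed point):
  FOLLOW(L) = { '(' }

Taking the union: FOLLOW(T) = { $, '(' }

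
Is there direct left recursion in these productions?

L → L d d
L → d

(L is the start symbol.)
L → L d d: LEFT RECURSIVE (starts with L)
L → d: starts with d

The grammar has direct left recursion on: L.

Answer: Yes, L is left-recursive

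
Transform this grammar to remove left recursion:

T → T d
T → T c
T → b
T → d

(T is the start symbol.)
T → b T'
T → d T'
T' → d T'
T' → c T'
T' → ε

T is directly left-recursive. The standard transformation for
  A → A α₁ | ... | A α_m | β₁ | ... | β_n
is
  A  → β₁ A' | ... | β_n A'
  A' → α₁ A' | ... | α_m A' | ε

T → b becomes T → b T'
T → d becomes T → d T'
T → T d becomes T' → d T'
T → T c becomes T' → c T'
Add T' → ε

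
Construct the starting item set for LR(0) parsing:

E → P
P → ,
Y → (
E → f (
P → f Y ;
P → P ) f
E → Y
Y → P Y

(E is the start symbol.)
First, augment the grammar with E' → E
I₀ = CLOSURE({ [E' → . E] }):
  [E' → . E] has the dot before E: add [E → . P], [E → . f (], [E → . Y]
  [E → . P] has the dot before P: add [P → . ,], [P → . f Y ;], [P → . P ) f]
  [E → . Y] has the dot before Y: add [Y → . (], [Y → . P Y]
No further items can be added.

I₀ = { [E → . P], [E → . Y], [E → . f (], [E' → . E], [P → . ,], [P → . P ) f], [P → . f Y ;], [Y → . (], [Y → . P Y] }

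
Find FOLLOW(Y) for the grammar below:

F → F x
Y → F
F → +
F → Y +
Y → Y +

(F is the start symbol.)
To compute FOLLOW(Y), find every occurrence of Y on a right-hand side N → α Y β: add FIRST(β) \ {ε}, and if β is empty or nullable also add FOLLOW(N). Iterate to a fixed point.

In F → Y +: Y is followed by '+', add FIRST('+') \ {ε} = { '+' }
In Y → Y +: Y is followed by '+', add FIRST('+') \ {ε} = { '+' }

Taking the union: FOLLOW(Y) = { '+' }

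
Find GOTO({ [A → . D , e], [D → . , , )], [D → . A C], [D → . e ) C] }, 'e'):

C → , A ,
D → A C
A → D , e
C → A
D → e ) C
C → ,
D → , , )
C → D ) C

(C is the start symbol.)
GOTO(I, 'e') = CLOSURE({ [A → αX.β] : [A → α.Xβ] ∈ I, X = 'e' })

Items with dot before 'e', with the dot advanced:
  [D → . e ) C] → [D → e . ) C]
Closure adds nothing (no advanced item has the dot before a non-terminal).

GOTO = { [D → e . ) C] }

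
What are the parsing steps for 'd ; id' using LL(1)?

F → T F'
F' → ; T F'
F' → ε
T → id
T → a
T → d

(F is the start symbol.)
LL(1) parsing maintains a stack (initially the start symbol over $) and the input. At each step: if the stack top is a terminal, match it against the current input token; if it is a non-terminal N, replace it with the RHS of M[N, lookahead] (the unique production whose predict set contains the lookahead).

Stack is shown with the top on the left.

Stack     Input     Action
--------------------------
F $       d ; id $  output F → T F'
T F' $    d ; id $  output T → d
d F' $    d ; id $  match 'd'
F' $      ; id $    output F' → ; T F'
; T F' $  ; id $    match ';'
T F' $    id $      output T → id
id F' $   id $      match 'id'
F' $      $         output F' → ε
$         $         accept

The string is accepted.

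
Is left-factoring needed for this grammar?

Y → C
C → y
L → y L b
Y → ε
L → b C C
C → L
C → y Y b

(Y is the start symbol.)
Yes, C has productions with common prefix 'y'

Left-factoring is needed when two productions for the same non-terminal
share a common prefix on the right-hand side.

Productions for Y:
  Y → C
  Y → ε
Productions for C:
  C → y
  C → L
  C → y Y b
Productions for L:
  L → y L b
  L → b C C

Found common prefix 'y' in productions for C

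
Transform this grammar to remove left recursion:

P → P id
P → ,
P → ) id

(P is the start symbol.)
P → , P'
P → ) id P'
P' → id P'
P' → ε

P is directly left-recursive. The standard transformation for
  A → A α₁ | ... | A α_m | β₁ | ... | β_n
is
  A  → β₁ A' | ... | β_n A'
  A' → α₁ A' | ... | α_m A' | ε

P → , becomes P → , P'
P → ) id becomes P → ) id P'
P → P id becomes P' → id P'
Add P' → ε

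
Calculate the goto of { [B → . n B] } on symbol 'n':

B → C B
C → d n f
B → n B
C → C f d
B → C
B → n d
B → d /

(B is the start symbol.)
GOTO(I, 'n') = CLOSURE({ [A → αX.β] : [A → α.Xβ] ∈ I, X = 'n' })

Items with dot before 'n', with the dot advanced:
  [B → . n B] → [B → n . B]
Closure of the advanced items:
  [B → n . B] has the dot before B: add [B → . C B], [B → . n B], [B → . C], [B → . n d], [B → . d /]
  [B → . C B] has the dot before C: add [C → . d n f], [C → . C f d]

GOTO = { [B → . C B], [B → . C], [B → . d /], [B → . n B], [B → . n d], [B → n . B], [C → . C f d], [C → . d n f] }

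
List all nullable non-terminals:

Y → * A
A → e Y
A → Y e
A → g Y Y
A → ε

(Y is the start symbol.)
ε-productions: A → ε
So A is immediately nullable.
No further non-terminal can be added: every production for the remaining non-terminals contains a terminal or a non-nullable non-terminal.
Nullable = { 'A' }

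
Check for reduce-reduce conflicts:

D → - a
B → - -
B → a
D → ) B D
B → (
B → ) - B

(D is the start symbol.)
A reduce-reduce conflict occurs when an LR(0) state has two complete items [A → α .] and [B → β .] — both call for a reduction, and with no lookahead the parser cannot choose between them.

Augment with D' → D and build the canonical LR(0) collection (I0 = CLOSURE({[D' → . D]}), then GOTO on every symbol after a dot until no new states appear). It has 14 states:
  I0: { [D → . ) B D], [D → . - a], [D' → . D] }  — shift
  I1: { [B → . (], [B → . ) - B], [B → . - -], [B → . a], [D → ) . B D] }  — shift
  I2: { [D → - . a] }  — shift
  I3: { [D' → D .] }  — accept
  I4: { [D → - a .] }  — reduce
  I5: { [B → ( .] }  — reduce
  I6: { [B → ) . - B] }  — shift
  I7: { [B → - . -] }  — shift
  I8: { [D → ) B . D], [D → . ) B D], [D → . - a] }  — shift
  I9: { [B → a .] }  — reduce
  I10: { [D → ) B D .] }  — reduce
  I11: { [B → - - .] }  — reduce
  I12: { [B → ) - . B], [B → . (], [B → . ) - B], [B → . - -], [B → . a] }  — shift
  I13: { [B → ) - B .] }  — reduce

No state contains more than one complete item.

Answer: No reduce-reduce conflicts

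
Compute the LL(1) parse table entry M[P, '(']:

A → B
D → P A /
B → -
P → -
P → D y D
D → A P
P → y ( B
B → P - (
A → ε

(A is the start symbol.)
To find M[P, '('], we find productions for P where '(' is in the predict set (PREDICT(N → α) = (FIRST(α) \ {ε}) ∪ (FOLLOW(N) if α ⇒* ε)).

Relevant sets:
  FIRST(D) = { '-', 'y' }

P → -: PREDICT = { '-' }
P → D y D: PREDICT = { '-', 'y' }
P → y ( B: PREDICT = { 'y' }

M[P, '('] is empty (no production applies)

Answer: Empty (error entry)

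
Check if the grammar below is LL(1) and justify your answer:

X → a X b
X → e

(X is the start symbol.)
For X:
  PREDICT(X → a X b) = { 'a' }
  PREDICT(X → e) = { 'e' }

All predict sets are disjoint. The grammar IS LL(1).

Answer: Yes, the grammar is LL(1).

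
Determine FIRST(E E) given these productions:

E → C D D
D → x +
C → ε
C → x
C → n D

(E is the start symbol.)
FIRST sets of the non-terminals involved (from the grammar, by fixed-point iteration):
  FIRST(E) = { 'n', 'x' }

To compute FIRST(E E), process the symbols left to right:
Symbol E is a non-terminal. Add FIRST(E) \ {ε} = { 'n', 'x' }
E is not nullable (ε ∉ FIRST(E)), so stop here.
FIRST(E E) = { 'n', 'x' }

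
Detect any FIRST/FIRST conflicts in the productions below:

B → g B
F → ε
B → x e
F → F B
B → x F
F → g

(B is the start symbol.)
A FIRST/FIRST conflict occurs when two productions N → α and N → β for the same non-terminal have FIRST(α) ∩ FIRST(β) ≠ ∅ (with ε ∈ FIRST of a nullable right-hand side, so two nullable alternatives also conflict).

FIRST sets of the non-terminals at (or reachable through a nullable prefix from) the front of some alternative:
  FIRST(F) = { 'g', 'x', ε }
  FIRST(B) = { 'g', 'x' }

Productions for B:
  B → g B: FIRST = { 'g' }
  B → x e: FIRST = { 'x' }
  B → x F: FIRST = { 'x' }
Productions for F:
  F → ε: FIRST = { ε }
  F → F B: FIRST = { 'g', 'x' }
  F → g: FIRST = { 'g' }

Conflict for B: B → x e and B → x F
  Overlap: { 'x' }
Conflict for F: F → F B and F → g
  Overlap: { 'g' }

Answer: Yes. B → x e / B → x F on { 'x' }; F → F B / F → g on { 'g' }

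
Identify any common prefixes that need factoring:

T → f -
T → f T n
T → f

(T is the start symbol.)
Yes, T has productions with common prefix 'f'

Left-factoring is needed when two productions for the same non-terminal
share a common prefix on the right-hand side.

Productions for T:
  T → f -
  T → f T n
  T → f

Found common prefix 'f' in productions for T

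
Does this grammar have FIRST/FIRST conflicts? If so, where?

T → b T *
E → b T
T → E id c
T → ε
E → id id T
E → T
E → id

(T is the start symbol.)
Yes. T → b T '*' / T → E id c on { 'b' }; E → b T / E → T on { 'b' }; E → id id T / E → T on { 'id' }; E → id id T / E → id on { 'id' }; E → T / E → id on { 'id' }

FIRST sets of the non-terminals at (or reachable through a nullable prefix from) the front of some alternative:
  FIRST(E) = { 'b', 'id', ε }
  FIRST(T) = { 'b', 'id', ε }

Productions for T:
  T → b T *: FIRST = { 'b' }
  T → E id c: FIRST = { 'b', 'id' }
  T → ε: FIRST = { ε }
Productions for E:
  E → b T: FIRST = { 'b' }
  E → id id T: FIRST = { 'id' }
  E → T: FIRST = { 'b', 'id', ε }
  E → id: FIRST = { 'id' }

Conflict for T: T → b T * and T → E id c
  Overlap: { 'b' }
Conflict for E: E → b T and E → T
  Overlap: { 'b' }
Conflict for E: E → id id T and E → T
  Overlap: { 'id' }
Conflict for E: E → id id T and E → id
  Overlap: { 'id' }
Conflict for E: E → T and E → id
  Overlap: { 'id' }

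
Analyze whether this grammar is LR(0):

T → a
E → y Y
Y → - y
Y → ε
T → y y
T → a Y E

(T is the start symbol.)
No. Shift-reduce conflict between [T → a .] and [Y → . - y]

Augment with T' → T and build the canonical LR(0) collection (I0 = CLOSURE({[T' → . T]}), then GOTO on every symbol after a dot until no new states appear). It has 11 states:
  I0: { [T → . a Y E], [T → . a], [T → . y y], [T' → . T] }  — shift
  I1: { [T' → T .] }  — accept
  I2: { [T → a . Y E], [T → a .], [Y → . - y], [Y → .] }  — shift, 2 reduces
  I3: { [T → y . y] }  — shift
  I4: { [T → y y .] }  — reduce
  I5: { [Y → - . y] }  — shift
  I6: { [E → . y Y], [T → a Y . E] }  — shift
  I7: { [T → a Y E .] }  — reduce
  I8: { [E → y . Y], [Y → . - y], [Y → .] }  — shift, reduce
  I9: { [E → y Y .] }  — reduce
  I10: { [Y → - y .] }  — reduce

Conflict in state I2:
  Shift-reduce conflict between [T → a .] and [Y → . - y]
So the grammar is NOT LR(0).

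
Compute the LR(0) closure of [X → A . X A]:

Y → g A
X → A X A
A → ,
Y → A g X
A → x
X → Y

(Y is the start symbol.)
To compute CLOSURE, for each item [A → α.Bβ] where B is a non-terminal, add [B → .γ] for all productions B → γ; repeat for the newly added items until nothing changes.

Start with: [X → A . X A]
  [X → A . X A] has the dot before X: add [X → . A X A], [X → . Y]
  [X → . A X A] has the dot before A: add [A → . ,], [A → . x]
  [X → . Y] has the dot before Y: add [Y → . g A], [Y → . A g X]
No further items can be added.

CLOSURE = { [A → . ,], [A → . x], [X → . A X A], [X → . Y], [X → A . X A], [Y → . A g X], [Y → . g A] }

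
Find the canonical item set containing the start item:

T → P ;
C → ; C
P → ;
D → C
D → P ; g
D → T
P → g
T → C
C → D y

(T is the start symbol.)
{ [C → . ; C], [C → . D y], [D → . C], [D → . P ; g], [D → . T], [P → . ;], [P → . g], [T → . C], [T → . P ;], [T' → . T] }

First, augment the grammar with T' → T
I₀ = CLOSURE({ [T' → . T] }):
  [T' → . T] has the dot before T: add [T → . P ;], [T → . C]
  [T → . P ;] has the dot before P: add [P → . ;], [P → . g]
  [T → . C] has the dot before C: add [C → . ; C], [C → . D y]
  [C → . D y] has the dot before D: add [D → . C], [D → . P ; g], [D → . T]
No further items can be added.

I₀ = { [C → . ; C], [C → . D y], [D → . C], [D → . P ; g], [D → . T], [P → . ;], [P → . g], [T → . C], [T → . P ;], [T' → . T] }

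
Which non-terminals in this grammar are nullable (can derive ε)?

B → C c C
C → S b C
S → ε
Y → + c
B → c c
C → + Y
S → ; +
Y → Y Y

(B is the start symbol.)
A non-terminal is nullable if it can derive ε (the empty string): either it has an ε-production, or it has a production whose right-hand side consists entirely of nullable non-terminals.

ε-productions: S → ε
So S is immediately nullable.
No further non-terminal can be added: every production for the remaining non-terminals contains a terminal or a non-nullable non-terminal.
Nullable = { 'S' }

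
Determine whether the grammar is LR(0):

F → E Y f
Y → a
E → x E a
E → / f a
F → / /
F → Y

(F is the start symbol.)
Yes, the grammar is LR(0)

Augment with F' → F and build the canonical LR(0) collection (I0 = CLOSURE({[F' → . F]}), then GOTO on every symbol after a dot until no new states appear). It has 15 states:
  I0: { [E → . / f a], [E → . x E a], [F → . / /], [F → . E Y f], [F → . Y], [F' → . F], [Y → . a] }  — shift
  I1: { [E → / . f a], [F → / . /] }  — shift
  I2: { [F → E . Y f], [Y → . a] }  — shift
  I3: { [F' → F .] }  — accept
  I4: { [F → Y .] }  — reduce
  I5: { [Y → a .] }  — reduce
  I6: { [E → . / f a], [E → . x E a], [E → x . E a] }  — shift
  I7: { [E → / . f a] }  — shift
  I8: { [E → x E . a] }  — shift
  I9: { [E → x E a .] }  — reduce
  I10: { [E → / f . a] }  — shift
  I11: { [E → / f a .] }  — reduce
  I12: { [F → E Y . f] }  — shift
  I13: { [F → E Y f .] }  — reduce
  I14: { [F → / / .] }  — reduce

Every state is either a pure shift/goto state or contains exactly one complete item and nothing to shift — no conflicts. The grammar is LR(0).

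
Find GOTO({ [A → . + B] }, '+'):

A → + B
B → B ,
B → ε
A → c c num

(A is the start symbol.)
{ [A → + . B], [B → . B ,], [B → .] }

GOTO(I, '+') = CLOSURE({ [A → αX.β] : [A → α.Xβ] ∈ I, X = '+' })

Items with dot before '+', with the dot advanced:
  [A → . + B] → [A → + . B]
Closure of the advanced items:
  [A → + . B] has the dot before B: add [B → . B ,], [B → .]

GOTO = { [A → + . B], [B → . B ,], [B → .] }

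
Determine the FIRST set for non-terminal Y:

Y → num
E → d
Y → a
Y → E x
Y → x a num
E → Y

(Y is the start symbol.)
FIRST sets of the other non-terminals involved (by the same procedure, iterated to a fixed point):
  FIRST(E) = { 'a', 'd', 'num', 'x' }

From Y → num:
  - num is a terminal: add 'num' and stop
From Y → a:
  - a is a terminal: add 'a' and stop
From Y → E x:
  - E is a non-terminal: add FIRST(E) \ {ε} = { 'a', 'd', 'num', 'x' }
    E is not nullable, so stop
From Y → x a num:
  - x is a terminal: add 'x' and stop

Collecting: FIRST(Y) = { 'a', 'd', 'num', 'x' }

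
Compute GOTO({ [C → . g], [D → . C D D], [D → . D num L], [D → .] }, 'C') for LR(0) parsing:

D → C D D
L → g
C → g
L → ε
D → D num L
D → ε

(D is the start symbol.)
GOTO(I, 'C') = CLOSURE({ [A → αX.β] : [A → α.Xβ] ∈ I, X = 'C' })

Items with dot before 'C', with the dot advanced:
  [D → . C D D] → [D → C . D D]
Closure of the advanced items:
  [D → C . D D] has the dot before D: add [D → . C D D], [D → . D num L], [D → .]
  [D → . C D D] has the dot before C: add [C → . g]

GOTO = { [C → . g], [D → . C D D], [D → . D num L], [D → .], [D → C . D D] }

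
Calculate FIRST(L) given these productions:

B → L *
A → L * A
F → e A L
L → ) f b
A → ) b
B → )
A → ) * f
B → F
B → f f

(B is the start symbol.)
To compute FIRST(L), examine every production with L on the left-hand side, reading each right-hand side left to right until a non-nullable symbol is reached.

From L → ) f b:
  - ')' is a terminal: add ')' and stop

Collecting: FIRST(L) = { ')' }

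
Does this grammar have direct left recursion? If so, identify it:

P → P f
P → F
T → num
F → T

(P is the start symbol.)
Yes, P is left-recursive

Direct left recursion occurs when N → N α for some non-terminal N (the right-hand side begins with the left-hand side itself).

P → P f: LEFT RECURSIVE (starts with P)
P → F: starts with F
T → num: starts with num
F → T: starts with T

The grammar has direct left recursion on: P.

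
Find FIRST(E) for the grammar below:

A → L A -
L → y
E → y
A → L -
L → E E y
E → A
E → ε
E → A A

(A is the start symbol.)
To compute FIRST(E), examine every production with E on the left-hand side, reading each right-hand side left to right until a non-nullable symbol is reached.

FIRST sets of the other non-terminals involved (by the same procedure, iterated to a fixed point):
  FIRST(A) = { 'y' }

From E → y:
  - y is a terminal: add 'y' and stop
From E → A:
  - A is a non-terminal: add FIRST(A) \ {ε} = { 'y' }
    A is not nullable, so stop
From E → ε:
  - ε-production, so ε ∈ FIRST(E)
From E → A A:
  - A is a non-terminal: add FIRST(A) \ {ε} = { 'y' }
    A is not nullable, so stop

Collecting: FIRST(E) = { 'y', ε }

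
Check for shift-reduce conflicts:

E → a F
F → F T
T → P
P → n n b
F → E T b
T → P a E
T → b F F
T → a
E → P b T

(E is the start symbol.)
A shift-reduce conflict occurs when an LR(0) state has both:
  - a complete (reduce) item [A → α .] (dot at the end), and
  - a shift item [B → β . c γ] (dot before a terminal).

Augment with E' → E and build the canonical LR(0) collection (I0 = CLOSURE({[E' → . E]}), then GOTO on every symbol after a dot until no new states appear). It has 23 states:
  I0: { [E → . P b T], [E → . a F], [E' → . E], [P → . n n b] }  — shift
  I1: { [E' → E .] }  — accept
  I2: { [E → P . b T] }  — shift
  I3: { [E → . P b T], [E → . a F], [E → a . F], [F → . E T b], [F → . F T], [P → . n n b] }  — shift
  I4: { [P → n . n b] }  — shift
  I5: { [P → n n . b] }  — shift
  I6: { [P → n n b .] }  — reduce
  I7: { [F → E . T b], [P → . n n b], [T → . P a E], [T → . P], [T → . a], [T → . b F F] }  — shift
  I8: { [E → a F .], [F → F . T], [P → . n n b], [T → . P a E], [T → . P], [T → . a], [T → . b F F] }  — shift, reduce
  I9: { [T → P . a E], [T → P .] }  — shift, reduce
  I10: { [F → F T .] }  — reduce
  I11: { [T → a .] }  — reduce
  I12: { [E → . P b T], [E → . a F], [F → . E T b], [F → . F T], [P → . n n b], [T → b . F F] }  — shift
  I13: { [E → . P b T], [E → . a F], [F → . E T b], [F → . F T], [F → F . T], [P → . n n b], [T → . P a E], [T → . P], [T → . a], [T → . b F F], [T → b F . F] }  — shift
  I14: { [F → F . T], [P → . n n b], [T → . P a E], [T → . P], [T → . a], [T → . b F F], [T → b F F .] }  — shift, reduce
  I15: { [E → P . b T], [T → P . a E], [T → P .] }  — shift, reduce
  I16: { [E → . P b T], [E → . a F], [E → a . F], [F → . E T b], [F → . F T], [P → . n n b], [T → a .] }  — shift, reduce
  I17: { [E → . P b T], [E → . a F], [P → . n n b], [T → P a . E] }  — shift
  I18: { [E → P b . T], [P → . n n b], [T → . P a E], [T → . P], [T → . a], [T → . b F F] }  — shift
  I19: { [E → P b T .] }  — reduce
  I20: { [T → P a E .] }  — reduce
  I21: { [F → E T . b] }  — shift
  I22: { [F → E T b .] }  — reduce

I8 contains reduce item [E → a F .] and shift items [P → . n n b], [T → . a], [T → . b F F] — shift-reduce conflict.
I9 contains reduce item [T → P .] and shift item [T → P . a E] — shift-reduce conflict.
I14 contains reduce item [T → b F F .] and shift items [P → . n n b], [T → . a], [T → . b F F] — shift-reduce conflict.
I15 contains reduce item [T → P .] and shift items [E → P . b T], [T → P . a E] — shift-reduce conflict.
I16 contains reduce item [T → a .] and shift items [E → . a F], [P → . n n b] — shift-reduce conflict.

Answer: Yes — I8: [E → a F .] vs [P → . n n b]; I9: [T → P .] vs [T → P . a E]; I14: [T → b F F .] vs [P → . n n b]; I15: [T → P .] vs [E → P . b T]; I16: [T → a .] vs [E → . a F]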